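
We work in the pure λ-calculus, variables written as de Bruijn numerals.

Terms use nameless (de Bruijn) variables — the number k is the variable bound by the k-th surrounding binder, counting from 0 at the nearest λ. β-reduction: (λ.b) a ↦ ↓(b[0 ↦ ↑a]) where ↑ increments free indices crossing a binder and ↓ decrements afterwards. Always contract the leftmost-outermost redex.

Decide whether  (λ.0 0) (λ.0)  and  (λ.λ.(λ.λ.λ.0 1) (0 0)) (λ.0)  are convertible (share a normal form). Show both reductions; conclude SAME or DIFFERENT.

Answer: DIFFERENT — A ⇓ λ.0, B ⇓ λ.λ.λ.0 1

Reduction:
Term A:
  start: (λ.0 0) (λ.0)
  →1  (λ.0) (λ.0)
  →2  λ.0

Term B:
  start: (λ.λ.(λ.λ.λ.0 1) (0 0)) (λ.0)
  →1  λ.(λ.λ.λ.0 1) (0 0)
  →2  λ.λ.λ.0 1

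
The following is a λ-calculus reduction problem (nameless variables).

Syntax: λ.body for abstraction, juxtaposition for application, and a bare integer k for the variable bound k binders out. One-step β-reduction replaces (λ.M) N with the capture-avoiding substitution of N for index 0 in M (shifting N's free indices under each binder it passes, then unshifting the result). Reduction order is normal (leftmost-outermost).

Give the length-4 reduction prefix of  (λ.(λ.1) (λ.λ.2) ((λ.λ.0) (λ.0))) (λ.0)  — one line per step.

Answer: after 4 steps: λ.0

Derivation:
  start: (λ.(λ.1) (λ.λ.2) ((λ.λ.0) (λ.0))) (λ.0)
  step 1: (λ.λ.0) (λ.λ.λ.0) ((λ.λ.0) (λ.0))
  step 2: (λ.0) ((λ.λ.0) (λ.0))
  step 3: (λ.λ.0) (λ.0)
  step 4: λ.0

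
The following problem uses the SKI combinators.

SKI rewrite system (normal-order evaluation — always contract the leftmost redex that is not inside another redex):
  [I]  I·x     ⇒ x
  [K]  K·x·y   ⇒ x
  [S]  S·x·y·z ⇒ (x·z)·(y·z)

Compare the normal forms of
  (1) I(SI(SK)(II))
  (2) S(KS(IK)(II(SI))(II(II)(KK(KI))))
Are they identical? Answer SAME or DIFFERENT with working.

Term A:
  start: I(SI(SK)(II))
  step 1: SI(SK)(II)
  step 2: I(II)(SK(II))
  step 3: II(SK(II))
  step 4: I(SK(II))
  step 5: SK(II)
  step 6: SKI

Term B:
  start: S(KS(IK)(II(SI))(II(II)(KK(KI))))
  step 1: S(S(II(SI))(II(II)(KK(KI))))
  step 2: S(S(I(SI))(II(II)(KK(KI))))
  step 3: S(S(SI)(II(II)(KK(KI))))
  step 4: S(S(SI)(I(II)(KK(KI))))
  step 5: S(S(SI)(II(KK(KI))))
  step 6: S(S(SI)(I(KK(KI))))
  step 7: S(S(SI)(KK(KI)))
  step 8: S(S(SI)K)

Answer: DIFFERENT — A ⇓ SKI, B ⇓ S(S(SI)K)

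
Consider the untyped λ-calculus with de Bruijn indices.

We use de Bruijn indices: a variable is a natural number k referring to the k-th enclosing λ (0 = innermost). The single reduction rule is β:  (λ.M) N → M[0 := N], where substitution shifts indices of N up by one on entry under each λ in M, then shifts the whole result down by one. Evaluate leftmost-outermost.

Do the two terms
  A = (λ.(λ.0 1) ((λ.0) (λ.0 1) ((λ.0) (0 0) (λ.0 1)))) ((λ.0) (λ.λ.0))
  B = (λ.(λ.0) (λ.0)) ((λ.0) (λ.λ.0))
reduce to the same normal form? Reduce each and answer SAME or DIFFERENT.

Answer: DIFFERENT — A ⇓ λ.λ.0, B ⇓ λ.0

Working:
Term A:
  start: (λ.(λ.0 1) ((λ.0) (λ.0 1) ((λ.0) (0 0) (λ.0 1)))) ((λ.0) (λ.λ.0))
  step 1: (λ.0 ((λ.0) (λ.λ.0))) ((λ.0) (λ.0 ((λ.0) (λ.λ.0))) ((λ.0) ((λ.0) (λ.λ.0) ((λ.0) (λ.λ.0))) (λ.0 ((λ.0) (λ.λ.0)))))
  step 2: (λ.0) (λ.0 ((λ.0) (λ.λ.0))) ((λ.0) ((λ.0) (λ.λ.0) ((λ.0) (λ.λ.0))) (λ.0 ((λ.0) (λ.λ.0)))) ((λ.0) (λ.λ.0))
  step 3: (λ.0 ((λ.0) (λ.λ.0))) ((λ.0) ((λ.0) (λ.λ.0) ((λ.0) (λ.λ.0))) (λ.0 ((λ.0) (λ.λ.0)))) ((λ.0) (λ.λ.0))
  step 4: (λ.0) ((λ.0) (λ.λ.0) ((λ.0) (λ.λ.0))) (λ.0 ((λ.0) (λ.λ.0))) ((λ.0) (λ.λ.0)) ((λ.0) (λ.λ.0))
  step 5: (λ.0) (λ.λ.0) ((λ.0) (λ.λ.0)) (λ.0 ((λ.0) (λ.λ.0))) ((λ.0) (λ.λ.0)) ((λ.0) (λ.λ.0))
  step 6: (λ.λ.0) ((λ.0) (λ.λ.0)) (λ.0 ((λ.0) (λ.λ.0))) ((λ.0) (λ.λ.0)) ((λ.0) (λ.λ.0))
  step 7: (λ.0) (λ.0 ((λ.0) (λ.λ.0))) ((λ.0) (λ.λ.0)) ((λ.0) (λ.λ.0))
  step 8: (λ.0 ((λ.0) (λ.λ.0))) ((λ.0) (λ.λ.0)) ((λ.0) (λ.λ.0))
  step 9: (λ.0) (λ.λ.0) ((λ.0) (λ.λ.0)) ((λ.0) (λ.λ.0))
  step 10: (λ.λ.0) ((λ.0) (λ.λ.0)) ((λ.0) (λ.λ.0))
  step 11: (λ.0) ((λ.0) (λ.λ.0))
  step 12: (λ.0) (λ.λ.0)
  step 13: λ.λ.0

Term B:
  start: (λ.(λ.0) (λ.0)) ((λ.0) (λ.λ.0))
  step 1: (λ.0) (λ.0)
  step 2: λ.0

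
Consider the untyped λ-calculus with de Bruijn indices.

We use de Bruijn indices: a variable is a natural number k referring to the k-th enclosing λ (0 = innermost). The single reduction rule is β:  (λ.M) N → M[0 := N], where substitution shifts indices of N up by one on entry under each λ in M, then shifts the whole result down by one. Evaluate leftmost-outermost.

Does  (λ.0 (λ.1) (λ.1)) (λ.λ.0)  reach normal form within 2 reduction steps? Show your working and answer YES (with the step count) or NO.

Answer: NO — after 2 steps the term is (λ.0) (λ.λ.λ.0), not yet normal

Working:
  start: (λ.0 (λ.1) (λ.1)) (λ.λ.0)
  →1  (λ.λ.0) (λ.λ.λ.0) (λ.λ.λ.0)
  →2  (λ.0) (λ.λ.λ.0)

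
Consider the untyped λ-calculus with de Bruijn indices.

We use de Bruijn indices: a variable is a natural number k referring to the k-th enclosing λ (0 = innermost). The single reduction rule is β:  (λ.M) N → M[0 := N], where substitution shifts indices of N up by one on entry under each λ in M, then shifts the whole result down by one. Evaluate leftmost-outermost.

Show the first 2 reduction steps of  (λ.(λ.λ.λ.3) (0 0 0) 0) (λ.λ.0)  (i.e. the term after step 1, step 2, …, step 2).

Answer: after 2 steps: (λ.λ.λ.λ.0) (λ.λ.0)

Reduction:
  start: (λ.(λ.λ.λ.3) (0 0 0) 0) (λ.λ.0)
  →1  (λ.λ.λ.λ.λ.0) ((λ.λ.0) (λ.λ.0) (λ.λ.0)) (λ.λ.0)
  →2  (λ.λ.λ.λ.0) (λ.λ.0)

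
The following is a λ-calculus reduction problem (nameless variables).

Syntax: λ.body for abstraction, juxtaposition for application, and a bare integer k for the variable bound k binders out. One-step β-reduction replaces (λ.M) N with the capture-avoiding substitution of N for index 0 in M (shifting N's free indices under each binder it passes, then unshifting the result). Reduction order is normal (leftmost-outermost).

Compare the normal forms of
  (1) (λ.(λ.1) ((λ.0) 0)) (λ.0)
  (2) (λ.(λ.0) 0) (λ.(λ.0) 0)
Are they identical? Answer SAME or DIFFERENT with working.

Term A:
  start: (λ.(λ.1) ((λ.0) 0)) (λ.0)
  [1] (λ.λ.0) ((λ.0) (λ.0))
  [2] λ.0

Term B:
  start: (λ.(λ.0) 0) (λ.(λ.0) 0)
  [1] (λ.0) (λ.(λ.0) 0)
  [2] λ.(λ.0) 0
  [3] λ.0

Answer: SAME — A ⇓ λ.0, B ⇓ λ.0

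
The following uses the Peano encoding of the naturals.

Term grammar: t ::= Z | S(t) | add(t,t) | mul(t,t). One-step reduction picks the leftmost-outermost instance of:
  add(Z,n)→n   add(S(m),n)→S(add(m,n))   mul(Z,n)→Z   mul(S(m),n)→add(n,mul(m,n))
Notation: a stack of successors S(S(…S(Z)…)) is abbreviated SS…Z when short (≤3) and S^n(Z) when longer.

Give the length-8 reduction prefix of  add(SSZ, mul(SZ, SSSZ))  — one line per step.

Answer: after 8 steps: S(S(S(S(S(mul(Z, SSSZ))))))

Derivation:
  start: add(SSZ, mul(SZ, SSSZ))
  →1  S(add(SZ, mul(SZ, SSSZ)))
  →2  S(S(add(Z, mul(SZ, SSSZ))))
  →3  S(S(mul(SZ, SSSZ)))
  →4  S(S(add(SSSZ, mul(Z, SSSZ))))
  →5  S(S(S(add(SSZ, mul(Z, SSSZ)))))
  →6  S(S(S(S(add(SZ, mul(Z, SSSZ))))))
  →7  S(S(S(S(S(add(Z, mul(Z, SSSZ)))))))
  →8  S(S(S(S(S(mul(Z, SSSZ))))))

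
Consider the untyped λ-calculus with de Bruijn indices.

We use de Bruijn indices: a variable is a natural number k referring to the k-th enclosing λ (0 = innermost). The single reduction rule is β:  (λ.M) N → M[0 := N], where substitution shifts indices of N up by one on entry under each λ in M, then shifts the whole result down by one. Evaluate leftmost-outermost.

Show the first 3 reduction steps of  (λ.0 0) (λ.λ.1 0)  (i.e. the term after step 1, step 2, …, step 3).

Answer: after 3 steps: λ.λ.1 0

Reduction:
  start: (λ.0 0) (λ.λ.1 0)
  →1  (λ.λ.1 0) (λ.λ.1 0)
  →2  λ.(λ.λ.1 0) 0
  →3  λ.λ.1 0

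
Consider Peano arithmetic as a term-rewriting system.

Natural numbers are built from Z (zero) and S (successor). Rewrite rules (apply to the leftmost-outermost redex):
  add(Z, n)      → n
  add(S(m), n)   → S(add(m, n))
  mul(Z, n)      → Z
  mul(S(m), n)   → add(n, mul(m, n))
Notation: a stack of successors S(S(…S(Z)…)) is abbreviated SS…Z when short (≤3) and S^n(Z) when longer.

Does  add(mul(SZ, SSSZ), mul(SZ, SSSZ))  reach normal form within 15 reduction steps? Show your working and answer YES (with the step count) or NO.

  start: add(mul(SZ, SSSZ), mul(SZ, SSSZ))
  step 1: add(add(SSSZ, mul(Z, SSSZ)), mul(SZ, SSSZ))
  step 2: add(S(add(SSZ, mul(Z, SSSZ))), mul(SZ, SSSZ))
  step 3: S(add(add(SSZ, mul(Z, SSSZ)), mul(SZ, SSSZ)))
  step 4: S(add(S(add(SZ, mul(Z, SSSZ))), mul(SZ, SSSZ)))
  step 5: S(S(add(add(SZ, mul(Z, SSSZ)), mul(SZ, SSSZ))))
  step 6: S(S(add(S(add(Z, mul(Z, SSSZ))), mul(SZ, SSSZ))))
  step 7: S(S(S(add(add(Z, mul(Z, SSSZ)), mul(SZ, SSSZ)))))
  step 8: S(S(S(add(mul(Z, SSSZ), mul(SZ, SSSZ)))))
  step 9: S(S(S(add(Z, mul(SZ, SSSZ)))))
  step 10: S(S(S(mul(SZ, SSSZ))))
  step 11: S(S(S(add(SSSZ, mul(Z, SSSZ)))))
  step 12: S(S(S(S(add(SSZ, mul(Z, SSSZ))))))
  step 13: S(S(S(S(S(add(SZ, mul(Z, SSSZ)))))))
  step 14: S(S(S(S(S(S(add(Z, mul(Z, SSSZ))))))))
  step 15: S(S(S(S(S(S(mul(Z, SSSZ)))))))

Answer: NO — after 15 steps the term is S(S(S(S(S(S(mul(Z, SSSZ))))))), not yet normal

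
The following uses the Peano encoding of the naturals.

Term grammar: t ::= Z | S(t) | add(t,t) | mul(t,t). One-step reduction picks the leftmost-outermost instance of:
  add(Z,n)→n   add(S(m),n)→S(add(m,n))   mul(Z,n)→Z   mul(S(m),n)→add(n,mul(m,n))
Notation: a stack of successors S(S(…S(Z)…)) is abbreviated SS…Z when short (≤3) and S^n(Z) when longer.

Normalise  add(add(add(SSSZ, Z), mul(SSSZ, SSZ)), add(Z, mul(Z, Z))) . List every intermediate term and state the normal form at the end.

Answer: normal form = S^9(Z)  (in 33 steps)

Reduction:
  start: add(add(add(SSSZ, Z), mul(SSSZ, SSZ)), add(Z, mul(Z, Z)))
  →1  add(add(S(add(SSZ, Z)), mul(SSSZ, SSZ)), add(Z, mul(Z, Z)))
  →2  add(S(add(add(SSZ, Z), mul(SSSZ, SSZ))), add(Z, mul(Z, Z)))
  →3  S(add(add(add(SSZ, Z), mul(SSSZ, SSZ)), add(Z, mul(Z, Z))))
  →4  S(add(add(S(add(SZ, Z)), mul(SSSZ, SSZ)), add(Z, mul(Z, Z))))
  →5  S(add(S(add(add(SZ, Z), mul(SSSZ, SSZ))), add(Z, mul(Z, Z))))
  →6  S(S(add(add(add(SZ, Z), mul(SSSZ, SSZ)), add(Z, mul(Z, Z)))))
  →7  S(S(add(add(S(add(Z, Z)), mul(SSSZ, SSZ)), add(Z, mul(Z, Z)))))
  →8  S(S(add(S(add(add(Z, Z), mul(SSSZ, SSZ))), add(Z, mul(Z, Z)))))
  →9  S(S(S(add(add(add(Z, Z), mul(SSSZ, SSZ)), add(Z, mul(Z, Z))))))
  →10  S(S(S(add(add(Z, mul(SSSZ, SSZ)), add(Z, mul(Z, Z))))))
  →11  S(S(S(add(mul(SSSZ, SSZ), add(Z, mul(Z, Z))))))
  →12  S(S(S(add(add(SSZ, mul(SSZ, SSZ)), add(Z, mul(Z, Z))))))
  →13  S(S(S(add(S(add(SZ, mul(SSZ, SSZ))), add(Z, mul(Z, Z))))))
  →14  S(S(S(S(add(add(SZ, mul(SSZ, SSZ)), add(Z, mul(Z, Z)))))))
  →15  S(S(S(S(add(S(add(Z, mul(SSZ, SSZ))), add(Z, mul(Z, Z)))))))
  →16  S(S(S(S(S(add(add(Z, mul(SSZ, SSZ)), add(Z, mul(Z, Z))))))))
  →17  S(S(S(S(S(add(mul(SSZ, SSZ), add(Z, mul(Z, Z))))))))
  →18  S(S(S(S(S(add(add(SSZ, mul(SZ, SSZ)), add(Z, mul(Z, Z))))))))
  →19  S(S(S(S(S(add(S(add(SZ, mul(SZ, SSZ))), add(Z, mul(Z, Z))))))))
  →20  S(S(S(S(S(S(add(add(SZ, mul(SZ, SSZ)), add(Z, mul(Z, Z)))))))))
  →21  S(S(S(S(S(S(add(S(add(Z, mul(SZ, SSZ))), add(Z, mul(Z, Z)))))))))
  →22  S(S(S(S(S(S(S(add(add(Z, mul(SZ, SSZ)), add(Z, mul(Z, Z))))))))))
  →23  S(S(S(S(S(S(S(add(mul(SZ, SSZ), add(Z, mul(Z, Z))))))))))
  →24  S(S(S(S(S(S(S(add(add(SSZ, mul(Z, SSZ)), add(Z, mul(Z, Z))))))))))
  →25  S(S(S(S(S(S(S(add(S(add(SZ, mul(Z, SSZ))), add(Z, mul(Z, Z))))))))))
  →26  S(S(S(S(S(S(S(S(add(add(SZ, mul(Z, SSZ)), add(Z, mul(Z, Z)))))))))))
  →27  S(S(S(S(S(S(S(S(add(S(add(Z, mul(Z, SSZ))), add(Z, mul(Z, Z)))))))))))
  →28  S(S(S(S(S(S(S(S(S(add(add(Z, mul(Z, SSZ)), add(Z, mul(Z, Z))))))))))))
  →29  S(S(S(S(S(S(S(S(S(add(mul(Z, SSZ), add(Z, mul(Z, Z))))))))))))
  →30  S(S(S(S(S(S(S(S(S(add(Z, add(Z, mul(Z, Z))))))))))))
  →31  S(S(S(S(S(S(S(S(S(add(Z, mul(Z, Z)))))))))))
  →32  S(S(S(S(S(S(S(S(S(mul(Z, Z))))))))))
  →33  S^9(Z)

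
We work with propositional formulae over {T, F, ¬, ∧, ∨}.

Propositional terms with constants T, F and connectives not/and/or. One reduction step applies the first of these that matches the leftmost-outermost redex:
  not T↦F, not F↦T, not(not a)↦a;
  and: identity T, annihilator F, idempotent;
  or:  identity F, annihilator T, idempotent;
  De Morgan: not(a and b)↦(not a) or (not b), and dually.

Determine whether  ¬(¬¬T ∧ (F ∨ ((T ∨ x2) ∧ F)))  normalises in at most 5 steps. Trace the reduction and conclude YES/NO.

  start: ¬(¬¬T ∧ (F ∨ ((T ∨ x2) ∧ F)))
  step 1: ¬¬¬T ∨ ¬(F ∨ ((T ∨ x2) ∧ F))
  step 2: ¬T ∨ ¬(F ∨ ((T ∨ x2) ∧ F))
  step 3: F ∨ ¬(F ∨ ((T ∨ x2) ∧ F))
  step 4: ¬(F ∨ ((T ∨ x2) ∧ F))
  step 5: ¬F ∧ ¬((T ∨ x2) ∧ F)

Answer: NO — after 5 steps the term is ¬F ∧ ¬((T ∨ x2) ∧ F), not yet normal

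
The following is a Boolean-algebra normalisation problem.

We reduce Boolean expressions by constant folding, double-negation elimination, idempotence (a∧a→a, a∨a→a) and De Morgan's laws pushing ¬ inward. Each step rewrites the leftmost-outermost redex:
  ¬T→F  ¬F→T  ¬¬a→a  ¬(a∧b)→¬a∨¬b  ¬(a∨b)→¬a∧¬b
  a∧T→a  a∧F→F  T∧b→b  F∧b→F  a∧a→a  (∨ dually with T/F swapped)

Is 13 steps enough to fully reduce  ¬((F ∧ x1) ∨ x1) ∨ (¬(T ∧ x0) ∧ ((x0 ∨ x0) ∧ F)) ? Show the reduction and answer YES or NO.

  start: ¬((F ∧ x1) ∨ x1) ∨ (¬(T ∧ x0) ∧ ((x0 ∨ x0) ∧ F))
  [1] (¬(F ∧ x1) ∧ ¬x1) ∨ (¬(T ∧ x0) ∧ ((x0 ∨ x0) ∧ F))
  [2] ((¬F ∨ ¬x1) ∧ ¬x1) ∨ (¬(T ∧ x0) ∧ ((x0 ∨ x0) ∧ F))
  [3] ((T ∨ ¬x1) ∧ ¬x1) ∨ (¬(T ∧ x0) ∧ ((x0 ∨ x0) ∧ F))
  [4] (T ∧ ¬x1) ∨ (¬(T ∧ x0) ∧ ((x0 ∨ x0) ∧ F))
  [5] ¬x1 ∨ (¬(T ∧ x0) ∧ ((x0 ∨ x0) ∧ F))
  [6] ¬x1 ∨ ((¬T ∨ ¬x0) ∧ ((x0 ∨ x0) ∧ F))
  [7] ¬x1 ∨ ((F ∨ ¬x0) ∧ ((x0 ∨ x0) ∧ F))
  [8] ¬x1 ∨ (¬x0 ∧ ((x0 ∨ x0) ∧ F))
  [9] ¬x1 ∨ (¬x0 ∧ F)
  [10] ¬x1 ∨ F
  [11] ¬x1

Answer: YES — reaches normal form ¬x1 in 11 ≤ 13 steps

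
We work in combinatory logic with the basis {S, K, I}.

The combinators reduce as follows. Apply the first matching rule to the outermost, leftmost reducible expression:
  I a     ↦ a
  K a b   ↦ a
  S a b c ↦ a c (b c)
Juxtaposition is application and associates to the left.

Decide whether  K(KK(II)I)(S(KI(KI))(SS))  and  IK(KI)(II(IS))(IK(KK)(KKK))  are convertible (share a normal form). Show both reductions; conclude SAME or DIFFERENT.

Answer: DIFFERENT — A ⇓ KI, B ⇓ I

Derivation:
Term A:
  start: K(KK(II)I)(S(KI(KI))(SS))
  →1  KK(II)I
  →2  KI

Term B:
  start: IK(KI)(II(IS))(IK(KK)(KKK))
  →1  K(KI)(II(IS))(IK(KK)(KKK))
  →2  KI(IK(KK)(KKK))
  →3  I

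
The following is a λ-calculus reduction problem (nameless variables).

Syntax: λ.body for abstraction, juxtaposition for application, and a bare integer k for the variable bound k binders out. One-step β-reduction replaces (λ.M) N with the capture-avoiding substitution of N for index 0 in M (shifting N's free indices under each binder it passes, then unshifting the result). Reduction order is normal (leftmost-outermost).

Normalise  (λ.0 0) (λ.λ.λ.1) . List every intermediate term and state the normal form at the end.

Answer: normal form = λ.λ.1  (in 2 steps)

Working:
  start: (λ.0 0) (λ.λ.λ.1)
  →1  (λ.λ.λ.1) (λ.λ.λ.1)
  →2  λ.λ.1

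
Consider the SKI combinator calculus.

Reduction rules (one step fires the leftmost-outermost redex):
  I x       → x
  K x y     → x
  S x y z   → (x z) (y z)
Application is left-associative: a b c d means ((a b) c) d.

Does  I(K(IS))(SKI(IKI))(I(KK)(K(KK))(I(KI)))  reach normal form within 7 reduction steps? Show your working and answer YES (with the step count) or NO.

Answer: YES — reaches normal form S(K(KI)) in 6 ≤ 7 steps

Working:
  start: I(K(IS))(SKI(IKI))(I(KK)(K(KK))(I(KI)))
  step 1: K(IS)(SKI(IKI))(I(KK)(K(KK))(I(KI)))
  step 2: IS(I(KK)(K(KK))(I(KI)))
  step 3: S(I(KK)(K(KK))(I(KI)))
  step 4: S(KK(K(KK))(I(KI)))
  step 5: S(K(I(KI)))
  step 6: S(K(KI))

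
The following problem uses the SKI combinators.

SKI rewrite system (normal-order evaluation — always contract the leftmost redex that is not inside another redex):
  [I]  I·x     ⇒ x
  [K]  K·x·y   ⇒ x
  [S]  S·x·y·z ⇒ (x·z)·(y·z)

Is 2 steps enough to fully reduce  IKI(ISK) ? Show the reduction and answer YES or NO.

  start: IKI(ISK)
  step 1: KI(ISK)
  step 2: I

Answer: YES — reaches normal form I in 2 ≤ 2 steps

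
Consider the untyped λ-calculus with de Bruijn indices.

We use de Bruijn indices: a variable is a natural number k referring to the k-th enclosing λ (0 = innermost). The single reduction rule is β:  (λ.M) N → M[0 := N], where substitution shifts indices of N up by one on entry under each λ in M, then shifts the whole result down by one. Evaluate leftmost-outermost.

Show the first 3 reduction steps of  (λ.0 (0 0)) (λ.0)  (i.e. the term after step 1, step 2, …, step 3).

  start: (λ.0 (0 0)) (λ.0)
  →1  (λ.0) ((λ.0) (λ.0))
  →2  (λ.0) (λ.0)
  →3  λ.0

Answer: after 3 steps: λ.0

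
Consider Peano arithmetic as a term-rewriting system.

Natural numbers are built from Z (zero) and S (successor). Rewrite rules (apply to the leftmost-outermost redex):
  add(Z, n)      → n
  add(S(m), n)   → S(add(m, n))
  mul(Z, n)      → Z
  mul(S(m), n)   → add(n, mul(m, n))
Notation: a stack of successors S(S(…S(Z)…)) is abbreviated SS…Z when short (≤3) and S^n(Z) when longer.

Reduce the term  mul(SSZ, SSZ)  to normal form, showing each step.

  start: mul(SSZ, SSZ)
  →1  add(SSZ, mul(SZ, SSZ))
  →2  S(add(SZ, mul(SZ, SSZ)))
  →3  S(S(add(Z, mul(SZ, SSZ))))
  →4  S(S(mul(SZ, SSZ)))
  →5  S(S(add(SSZ, mul(Z, SSZ))))
  →6  S(S(S(add(SZ, mul(Z, SSZ)))))
  →7  S(S(S(S(add(Z, mul(Z, SSZ))))))
  →8  S(S(S(S(mul(Z, SSZ)))))
  →9  S^4(Z)

Answer: normal form = S^4(Z)  (in 9 steps)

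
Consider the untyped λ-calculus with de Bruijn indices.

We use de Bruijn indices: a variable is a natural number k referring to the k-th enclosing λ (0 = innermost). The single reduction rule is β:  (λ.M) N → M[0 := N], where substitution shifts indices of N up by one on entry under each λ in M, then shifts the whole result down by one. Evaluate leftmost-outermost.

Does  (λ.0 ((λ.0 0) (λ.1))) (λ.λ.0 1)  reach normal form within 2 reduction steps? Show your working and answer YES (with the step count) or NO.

  start: (λ.0 ((λ.0 0) (λ.1))) (λ.λ.0 1)
  [1] (λ.λ.0 1) ((λ.0 0) (λ.λ.λ.0 1))
  [2] λ.0 ((λ.0 0) (λ.λ.λ.0 1))

Answer: NO — after 2 steps the term is λ.0 ((λ.0 0) (λ.λ.λ.0 1)), not yet normal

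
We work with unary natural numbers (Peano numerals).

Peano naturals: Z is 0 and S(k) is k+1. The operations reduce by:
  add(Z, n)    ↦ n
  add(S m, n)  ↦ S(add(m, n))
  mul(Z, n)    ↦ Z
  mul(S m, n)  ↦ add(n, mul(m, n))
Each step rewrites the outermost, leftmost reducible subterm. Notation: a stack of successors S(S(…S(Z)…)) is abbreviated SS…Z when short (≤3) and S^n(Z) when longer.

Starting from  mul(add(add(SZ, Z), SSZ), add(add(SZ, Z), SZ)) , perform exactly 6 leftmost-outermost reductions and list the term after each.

Answer: after 6 steps: S(add(add(add(Z, Z), SZ), mul(add(add(Z, Z), SSZ), add(add(SZ, Z), SZ))))

Reduction:
  start: mul(add(add(SZ, Z), SSZ), add(add(SZ, Z), SZ))
  [1] mul(add(S(add(Z, Z)), SSZ), add(add(SZ, Z), SZ))
  [2] mul(S(add(add(Z, Z), SSZ)), add(add(SZ, Z), SZ))
  [3] add(add(add(SZ, Z), SZ), mul(add(add(Z, Z), SSZ), add(add(SZ, Z), SZ)))
  [4] add(add(S(add(Z, Z)), SZ), mul(add(add(Z, Z), SSZ), add(add(SZ, Z), SZ)))
  [5] add(S(add(add(Z, Z), SZ)), mul(add(add(Z, Z), SSZ), add(add(SZ, Z), SZ)))
  [6] S(add(add(add(Z, Z), SZ), mul(add(add(Z, Z), SSZ), add(add(SZ, Z), SZ))))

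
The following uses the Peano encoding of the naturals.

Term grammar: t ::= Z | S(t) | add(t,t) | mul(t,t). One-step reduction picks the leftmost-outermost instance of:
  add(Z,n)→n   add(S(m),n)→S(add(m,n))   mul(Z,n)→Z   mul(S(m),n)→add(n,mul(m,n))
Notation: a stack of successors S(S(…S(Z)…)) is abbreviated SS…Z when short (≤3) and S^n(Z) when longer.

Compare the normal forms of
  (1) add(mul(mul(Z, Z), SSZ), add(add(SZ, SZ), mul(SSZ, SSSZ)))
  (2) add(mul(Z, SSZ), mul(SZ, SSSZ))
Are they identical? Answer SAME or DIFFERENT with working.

Answer: DIFFERENT — A ⇓ S^8(Z), B ⇓ SSSZ

Reduction:
Term A:
  start: add(mul(mul(Z, Z), SSZ), add(add(SZ, SZ), mul(SSZ, SSSZ)))
  step 1: add(mul(Z, SSZ), add(add(SZ, SZ), mul(SSZ, SSSZ)))
  step 2: add(Z, add(add(SZ, SZ), mul(SSZ, SSSZ)))
  step 3: add(add(SZ, SZ), mul(SSZ, SSSZ))
  step 4: add(S(add(Z, SZ)), mul(SSZ, SSSZ))
  step 5: S(add(add(Z, SZ), mul(SSZ, SSSZ)))
  step 6: S(add(SZ, mul(SSZ, SSSZ)))
  step 7: S(S(add(Z, mul(SSZ, SSSZ))))
  step 8: S(S(mul(SSZ, SSSZ)))
  step 9: S(S(add(SSSZ, mul(SZ, SSSZ))))
  step 10: S(S(S(add(SSZ, mul(SZ, SSSZ)))))
  step 11: S(S(S(S(add(SZ, mul(SZ, SSSZ))))))
  step 12: S(S(S(S(S(add(Z, mul(SZ, SSSZ)))))))
  step 13: S(S(S(S(S(mul(SZ, SSSZ))))))
  step 14: S(S(S(S(S(add(SSSZ, mul(Z, SSSZ)))))))
  step 15: S(S(S(S(S(S(add(SSZ, mul(Z, SSSZ))))))))
  step 16: S(S(S(S(S(S(S(add(SZ, mul(Z, SSSZ)))))))))
  step 17: S(S(S(S(S(S(S(S(add(Z, mul(Z, SSSZ))))))))))
  step 18: S(S(S(S(S(S(S(S(mul(Z, SSSZ)))))))))
  step 19: S^8(Z)

Term B:
  start: add(mul(Z, SSZ), mul(SZ, SSSZ))
  step 1: add(Z, mul(SZ, SSSZ))
  step 2: mul(SZ, SSSZ)
  step 3: add(SSSZ, mul(Z, SSSZ))
  step 4: S(add(SSZ, mul(Z, SSSZ)))
  step 5: S(S(add(SZ, mul(Z, SSSZ))))
  step 6: S(S(S(add(Z, mul(Z, SSSZ)))))
  step 7: S(S(S(mul(Z, SSSZ))))
  step 8: SSSZ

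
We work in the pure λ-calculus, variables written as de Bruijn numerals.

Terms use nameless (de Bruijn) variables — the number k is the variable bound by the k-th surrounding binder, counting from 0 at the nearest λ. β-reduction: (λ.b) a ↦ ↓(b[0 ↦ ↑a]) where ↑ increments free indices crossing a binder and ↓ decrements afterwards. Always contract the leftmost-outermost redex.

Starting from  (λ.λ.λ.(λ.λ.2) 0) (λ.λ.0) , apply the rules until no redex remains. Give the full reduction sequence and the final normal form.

  start: (λ.λ.λ.(λ.λ.2) 0) (λ.λ.0)
  step 1: λ.λ.(λ.λ.2) 0
  step 2: λ.λ.λ.1

Answer: normal form = λ.λ.λ.1  (in 2 steps)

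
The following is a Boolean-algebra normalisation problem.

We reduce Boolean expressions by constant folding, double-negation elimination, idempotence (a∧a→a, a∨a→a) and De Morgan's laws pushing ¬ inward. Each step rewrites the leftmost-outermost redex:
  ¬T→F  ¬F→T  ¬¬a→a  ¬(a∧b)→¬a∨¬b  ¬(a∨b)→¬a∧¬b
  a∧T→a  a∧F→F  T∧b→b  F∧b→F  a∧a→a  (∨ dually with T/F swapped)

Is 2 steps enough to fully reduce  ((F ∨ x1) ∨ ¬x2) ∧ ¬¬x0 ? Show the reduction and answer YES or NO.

Answer: YES — reaches normal form (x1 ∨ ¬x2) ∧ x0 in 2 ≤ 2 steps

Working:
  start: ((F ∨ x1) ∨ ¬x2) ∧ ¬¬x0
  [1] (x1 ∨ ¬x2) ∧ ¬¬x0
  [2] (x1 ∨ ¬x2) ∧ x0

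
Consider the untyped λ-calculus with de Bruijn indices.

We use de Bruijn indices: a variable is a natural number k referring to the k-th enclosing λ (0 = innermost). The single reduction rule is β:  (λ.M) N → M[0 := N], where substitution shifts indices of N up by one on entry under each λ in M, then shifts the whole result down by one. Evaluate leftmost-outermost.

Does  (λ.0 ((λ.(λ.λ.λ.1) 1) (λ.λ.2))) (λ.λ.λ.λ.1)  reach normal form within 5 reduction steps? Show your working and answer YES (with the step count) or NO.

  start: (λ.0 ((λ.(λ.λ.λ.1) 1) (λ.λ.2))) (λ.λ.λ.λ.1)
  [1] (λ.λ.λ.λ.1) ((λ.(λ.λ.λ.1) (λ.λ.λ.λ.1)) (λ.λ.λ.λ.λ.λ.1))
  [2] λ.λ.λ.1

Answer: YES — reaches normal form λ.λ.λ.1 in 2 ≤ 5 steps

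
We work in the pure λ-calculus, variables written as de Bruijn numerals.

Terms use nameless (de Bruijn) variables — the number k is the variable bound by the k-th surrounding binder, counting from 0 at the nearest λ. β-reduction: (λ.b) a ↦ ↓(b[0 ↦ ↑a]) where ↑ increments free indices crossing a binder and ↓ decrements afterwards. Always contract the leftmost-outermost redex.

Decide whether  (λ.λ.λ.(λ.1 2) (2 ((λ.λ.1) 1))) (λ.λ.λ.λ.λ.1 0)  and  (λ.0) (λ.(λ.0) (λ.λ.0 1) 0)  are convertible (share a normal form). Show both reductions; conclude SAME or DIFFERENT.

Answer: SAME — A ⇓ λ.λ.0 1, B ⇓ λ.λ.0 1

Derivation:
Term A:
  start: (λ.λ.λ.(λ.1 2) (2 ((λ.λ.1) 1))) (λ.λ.λ.λ.λ.1 0)
  step 1: λ.λ.(λ.1 2) ((λ.λ.λ.λ.λ.1 0) ((λ.λ.1) 1))
  step 2: λ.λ.0 1

Term B:
  start: (λ.0) (λ.(λ.0) (λ.λ.0 1) 0)
  step 1: λ.(λ.0) (λ.λ.0 1) 0
  step 2: λ.(λ.λ.0 1) 0
  step 3: λ.λ.0 1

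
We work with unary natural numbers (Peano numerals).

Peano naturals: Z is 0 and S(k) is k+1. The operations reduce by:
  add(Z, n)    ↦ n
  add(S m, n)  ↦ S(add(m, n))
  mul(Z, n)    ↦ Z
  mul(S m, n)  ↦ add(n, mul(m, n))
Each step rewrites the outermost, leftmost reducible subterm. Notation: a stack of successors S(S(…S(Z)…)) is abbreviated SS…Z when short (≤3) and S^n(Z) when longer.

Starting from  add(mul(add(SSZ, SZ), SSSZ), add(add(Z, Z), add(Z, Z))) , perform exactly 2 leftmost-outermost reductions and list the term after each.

  start: add(mul(add(SSZ, SZ), SSSZ), add(add(Z, Z), add(Z, Z)))
  [1] add(mul(S(add(SZ, SZ)), SSSZ), add(add(Z, Z), add(Z, Z)))
  [2] add(add(SSSZ, mul(add(SZ, SZ), SSSZ)), add(add(Z, Z), add(Z, Z)))

Answer: after 2 steps: add(add(SSSZ, mul(add(SZ, SZ), SSSZ)), add(add(Z, Z), add(Z, Z)))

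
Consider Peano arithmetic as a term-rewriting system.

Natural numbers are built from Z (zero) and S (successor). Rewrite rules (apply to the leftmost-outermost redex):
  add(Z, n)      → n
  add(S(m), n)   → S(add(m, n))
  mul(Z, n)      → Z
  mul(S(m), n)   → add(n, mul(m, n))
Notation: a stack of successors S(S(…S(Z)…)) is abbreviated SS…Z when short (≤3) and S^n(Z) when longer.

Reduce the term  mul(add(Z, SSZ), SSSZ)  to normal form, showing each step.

Answer: normal form = S^6(Z)  (in 12 steps)

Working:
  start: mul(add(Z, SSZ), SSSZ)
  →1  mul(SSZ, SSSZ)
  →2  add(SSSZ, mul(SZ, SSSZ))
  →3  S(add(SSZ, mul(SZ, SSSZ)))
  →4  S(S(add(SZ, mul(SZ, SSSZ))))
  →5  S(S(S(add(Z, mul(SZ, SSSZ)))))
  →6  S(S(S(mul(SZ, SSSZ))))
  →7  S(S(S(add(SSSZ, mul(Z, SSSZ)))))
  →8  S(S(S(S(add(SSZ, mul(Z, SSSZ))))))
  →9  S(S(S(S(S(add(SZ, mul(Z, SSSZ)))))))
  →10  S(S(S(S(S(S(add(Z, mul(Z, SSSZ))))))))
  →11  S(S(S(S(S(S(mul(Z, SSSZ)))))))
  →12  S^6(Z)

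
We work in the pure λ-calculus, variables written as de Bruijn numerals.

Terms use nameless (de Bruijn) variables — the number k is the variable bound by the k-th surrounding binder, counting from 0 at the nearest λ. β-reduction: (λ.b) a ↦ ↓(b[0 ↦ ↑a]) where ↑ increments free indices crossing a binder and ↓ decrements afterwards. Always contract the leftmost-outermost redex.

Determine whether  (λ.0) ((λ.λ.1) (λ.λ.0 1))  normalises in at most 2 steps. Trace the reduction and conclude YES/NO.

Answer: YES — reaches normal form λ.λ.λ.0 1 in 2 ≤ 2 steps

Derivation:
  start: (λ.0) ((λ.λ.1) (λ.λ.0 1))
  →1  (λ.λ.1) (λ.λ.0 1)
  →2  λ.λ.λ.0 1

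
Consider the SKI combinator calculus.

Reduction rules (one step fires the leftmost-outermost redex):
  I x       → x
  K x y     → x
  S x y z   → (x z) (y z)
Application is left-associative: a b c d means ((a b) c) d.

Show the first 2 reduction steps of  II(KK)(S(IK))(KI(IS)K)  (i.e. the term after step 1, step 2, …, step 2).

  start: II(KK)(S(IK))(KI(IS)K)
  →1  I(KK)(S(IK))(KI(IS)K)
  →2  KK(S(IK))(KI(IS)K)

Answer: after 2 steps: KK(S(IK))(KI(IS)K)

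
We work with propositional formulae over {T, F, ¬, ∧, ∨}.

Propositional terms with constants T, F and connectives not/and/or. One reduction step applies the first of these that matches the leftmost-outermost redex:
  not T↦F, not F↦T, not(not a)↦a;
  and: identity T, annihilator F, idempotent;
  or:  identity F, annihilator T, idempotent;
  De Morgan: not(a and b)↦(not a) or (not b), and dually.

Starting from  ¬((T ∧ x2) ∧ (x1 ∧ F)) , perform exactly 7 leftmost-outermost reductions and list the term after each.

  start: ¬((T ∧ x2) ∧ (x1 ∧ F))
  →1  ¬(T ∧ x2) ∨ ¬(x1 ∧ F)
  →2  (¬T ∨ ¬x2) ∨ ¬(x1 ∧ F)
  →3  (F ∨ ¬x2) ∨ ¬(x1 ∧ F)
  →4  ¬x2 ∨ ¬(x1 ∧ F)
  →5  ¬x2 ∨ (¬x1 ∨ ¬F)
  →6  ¬x2 ∨ (¬x1 ∨ T)
  →7  ¬x2 ∨ T

Answer: after 7 steps: ¬x2 ∨ T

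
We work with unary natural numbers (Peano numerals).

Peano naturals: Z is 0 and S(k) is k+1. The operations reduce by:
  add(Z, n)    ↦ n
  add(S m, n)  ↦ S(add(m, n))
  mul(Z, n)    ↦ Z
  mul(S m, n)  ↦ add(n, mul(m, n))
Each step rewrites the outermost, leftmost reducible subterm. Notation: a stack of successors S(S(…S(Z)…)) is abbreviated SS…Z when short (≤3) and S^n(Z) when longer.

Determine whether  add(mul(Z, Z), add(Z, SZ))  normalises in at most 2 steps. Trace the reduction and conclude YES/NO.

Answer: NO — after 2 steps the term is add(Z, SZ), not yet normal

Derivation:
  start: add(mul(Z, Z), add(Z, SZ))
  step 1: add(Z, add(Z, SZ))
  step 2: add(Z, SZ)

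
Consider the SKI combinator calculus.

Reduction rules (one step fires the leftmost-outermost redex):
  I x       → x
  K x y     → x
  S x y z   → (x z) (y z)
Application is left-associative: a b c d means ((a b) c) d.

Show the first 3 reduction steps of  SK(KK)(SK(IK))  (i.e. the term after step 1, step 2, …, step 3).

  start: SK(KK)(SK(IK))
  [1] K(SK(IK))(KK(SK(IK)))
  [2] SK(IK)
  [3] SKK

Answer: after 3 steps: SKK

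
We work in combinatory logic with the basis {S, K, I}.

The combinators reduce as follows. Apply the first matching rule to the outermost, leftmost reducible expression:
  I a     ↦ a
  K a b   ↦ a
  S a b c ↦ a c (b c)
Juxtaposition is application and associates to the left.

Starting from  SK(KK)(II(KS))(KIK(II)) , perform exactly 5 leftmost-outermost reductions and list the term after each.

Answer: after 5 steps: S

Working:
  start: SK(KK)(II(KS))(KIK(II))
  step 1: K(II(KS))(KK(II(KS)))(KIK(II))
  step 2: II(KS)(KIK(II))
  step 3: I(KS)(KIK(II))
  step 4: KS(KIK(II))
  step 5: S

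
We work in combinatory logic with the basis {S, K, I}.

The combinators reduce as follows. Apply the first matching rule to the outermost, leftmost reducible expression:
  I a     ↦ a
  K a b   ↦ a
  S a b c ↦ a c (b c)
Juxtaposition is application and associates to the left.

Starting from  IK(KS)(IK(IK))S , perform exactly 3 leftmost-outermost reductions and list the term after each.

Answer: after 3 steps: S

Working:
  start: IK(KS)(IK(IK))S
  step 1: K(KS)(IK(IK))S
  step 2: KSS
  step 3: S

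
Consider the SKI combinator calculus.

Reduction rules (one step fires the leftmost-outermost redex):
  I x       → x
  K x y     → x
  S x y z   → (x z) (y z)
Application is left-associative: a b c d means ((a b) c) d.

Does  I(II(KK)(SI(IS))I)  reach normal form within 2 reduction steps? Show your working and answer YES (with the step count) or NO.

  start: I(II(KK)(SI(IS))I)
  step 1: II(KK)(SI(IS))I
  step 2: I(KK)(SI(IS))I

Answer: NO — after 2 steps the term is I(KK)(SI(IS))I, not yet normal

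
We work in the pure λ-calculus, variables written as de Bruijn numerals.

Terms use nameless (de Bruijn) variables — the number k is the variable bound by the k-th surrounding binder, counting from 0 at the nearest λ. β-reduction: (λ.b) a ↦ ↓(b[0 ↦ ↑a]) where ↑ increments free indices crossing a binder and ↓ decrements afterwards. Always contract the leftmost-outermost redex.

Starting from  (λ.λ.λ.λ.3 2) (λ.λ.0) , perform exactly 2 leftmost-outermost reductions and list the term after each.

  start: (λ.λ.λ.λ.3 2) (λ.λ.0)
  →1  λ.λ.λ.(λ.λ.0) 2
  →2  λ.λ.λ.λ.0

Answer: after 2 steps: λ.λ.λ.λ.0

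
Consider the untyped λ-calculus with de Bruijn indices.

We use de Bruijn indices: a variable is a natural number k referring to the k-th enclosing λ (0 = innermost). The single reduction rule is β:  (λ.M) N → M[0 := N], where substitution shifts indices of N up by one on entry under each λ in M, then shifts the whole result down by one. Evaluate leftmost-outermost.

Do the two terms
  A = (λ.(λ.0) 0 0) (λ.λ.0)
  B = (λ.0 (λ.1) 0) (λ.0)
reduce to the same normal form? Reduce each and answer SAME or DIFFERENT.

Answer: SAME — A ⇓ λ.0, B ⇓ λ.0

Working:
Term A:
  start: (λ.(λ.0) 0 0) (λ.λ.0)
  →1  (λ.0) (λ.λ.0) (λ.λ.0)
  →2  (λ.λ.0) (λ.λ.0)
  →3  λ.0

Term B:
  start: (λ.0 (λ.1) 0) (λ.0)
  →1  (λ.0) (λ.λ.0) (λ.0)
  →2  (λ.λ.0) (λ.0)
  →3  λ.0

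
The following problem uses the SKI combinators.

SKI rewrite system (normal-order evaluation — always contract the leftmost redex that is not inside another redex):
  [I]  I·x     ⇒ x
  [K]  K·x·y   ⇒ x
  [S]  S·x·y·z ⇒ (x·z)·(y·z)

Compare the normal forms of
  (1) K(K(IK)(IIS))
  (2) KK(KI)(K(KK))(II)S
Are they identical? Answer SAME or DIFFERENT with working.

Term A:
  start: K(K(IK)(IIS))
  step 1: K(IK)
  step 2: KK

Term B:
  start: KK(KI)(K(KK))(II)S
  step 1: K(K(KK))(II)S
  step 2: K(KK)S
  step 3: KK

Answer: SAME — A ⇓ KK, B ⇓ KK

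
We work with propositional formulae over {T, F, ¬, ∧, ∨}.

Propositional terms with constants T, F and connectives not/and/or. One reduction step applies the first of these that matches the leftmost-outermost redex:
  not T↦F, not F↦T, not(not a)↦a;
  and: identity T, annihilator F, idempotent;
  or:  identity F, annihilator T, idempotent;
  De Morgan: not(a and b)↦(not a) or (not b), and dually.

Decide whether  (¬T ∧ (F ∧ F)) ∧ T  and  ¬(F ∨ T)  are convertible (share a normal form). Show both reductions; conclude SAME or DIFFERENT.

Answer: SAME — A ⇓ F, B ⇓ F

Derivation:
Term A:
  start: (¬T ∧ (F ∧ F)) ∧ T
  →1  ¬T ∧ (F ∧ F)
  →2  F ∧ (F ∧ F)
  →3  F

Term B:
  start: ¬(F ∨ T)
  →1  ¬F ∧ ¬T
  →2  T ∧ ¬T
  →3  ¬T
  →4  F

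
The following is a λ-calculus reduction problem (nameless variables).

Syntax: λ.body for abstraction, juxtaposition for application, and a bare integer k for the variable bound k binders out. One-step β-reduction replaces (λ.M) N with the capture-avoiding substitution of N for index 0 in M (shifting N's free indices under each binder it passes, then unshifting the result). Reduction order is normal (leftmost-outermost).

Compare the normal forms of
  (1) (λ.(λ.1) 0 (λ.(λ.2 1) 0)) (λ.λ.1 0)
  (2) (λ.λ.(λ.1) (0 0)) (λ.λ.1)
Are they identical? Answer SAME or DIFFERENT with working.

Answer: DIFFERENT — A ⇓ λ.λ.1 0, B ⇓ λ.0

Working:
Term A:
  start: (λ.(λ.1) 0 (λ.(λ.2 1) 0)) (λ.λ.1 0)
  [1] (λ.λ.λ.1 0) (λ.λ.1 0) (λ.(λ.(λ.λ.1 0) 1) 0)
  [2] (λ.λ.1 0) (λ.(λ.(λ.λ.1 0) 1) 0)
  [3] λ.(λ.(λ.(λ.λ.1 0) 1) 0) 0
  [4] λ.(λ.(λ.λ.1 0) 1) 0
  [5] λ.(λ.λ.1 0) 0
  [6] λ.λ.1 0

Term B:
  start: (λ.λ.(λ.1) (0 0)) (λ.λ.1)
  [1] λ.(λ.1) (0 0)
  [2] λ.0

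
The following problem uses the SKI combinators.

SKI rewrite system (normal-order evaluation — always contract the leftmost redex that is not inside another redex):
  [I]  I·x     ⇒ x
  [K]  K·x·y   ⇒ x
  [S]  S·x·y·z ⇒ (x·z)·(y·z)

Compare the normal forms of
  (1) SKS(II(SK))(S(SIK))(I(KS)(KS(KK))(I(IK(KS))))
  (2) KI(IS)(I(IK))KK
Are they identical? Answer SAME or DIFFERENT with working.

Term A:
  start: SKS(II(SK))(S(SIK))(I(KS)(KS(KK))(I(IK(KS))))
  [1] K(II(SK))(S(II(SK)))(S(SIK))(I(KS)(KS(KK))(I(IK(KS))))
  [2] II(SK)(S(SIK))(I(KS)(KS(KK))(I(IK(KS))))
  [3] I(SK)(S(SIK))(I(KS)(KS(KK))(I(IK(KS))))
  [4] SK(S(SIK))(I(KS)(KS(KK))(I(IK(KS))))
  [5] K(I(KS)(KS(KK))(I(IK(KS))))(S(SIK)(I(KS)(KS(KK))(I(IK(KS)))))
  [6] I(KS)(KS(KK))(I(IK(KS)))
  [7] KS(KS(KK))(I(IK(KS)))
  [8] S(I(IK(KS)))
  [9] S(IK(KS))
  [10] S(K(KS))

Term B:
  start: KI(IS)(I(IK))KK
  [1] I(I(IK))KK
  [2] I(IK)KK
  [3] IKKK
  [4] KKK
  [5] K

Answer: DIFFERENT — A ⇓ S(K(KS)), B ⇓ K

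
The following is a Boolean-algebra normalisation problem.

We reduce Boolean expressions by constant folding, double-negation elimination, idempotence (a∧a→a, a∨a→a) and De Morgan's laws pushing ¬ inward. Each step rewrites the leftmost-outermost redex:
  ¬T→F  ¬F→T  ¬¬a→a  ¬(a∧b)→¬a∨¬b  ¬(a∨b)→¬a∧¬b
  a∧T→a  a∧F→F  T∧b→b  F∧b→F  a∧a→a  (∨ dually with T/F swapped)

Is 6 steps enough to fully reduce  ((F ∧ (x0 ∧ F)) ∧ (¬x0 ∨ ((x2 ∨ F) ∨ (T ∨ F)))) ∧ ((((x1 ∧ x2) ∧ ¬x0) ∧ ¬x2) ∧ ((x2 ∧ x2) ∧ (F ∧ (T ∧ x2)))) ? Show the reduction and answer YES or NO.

Answer: YES — reaches normal form F in 3 ≤ 6 steps

Reduction:
  start: ((F ∧ (x0 ∧ F)) ∧ (¬x0 ∨ ((x2 ∨ F) ∨ (T ∨ F)))) ∧ ((((x1 ∧ x2) ∧ ¬x0) ∧ ¬x2) ∧ ((x2 ∧ x2) ∧ (F ∧ (T ∧ x2))))
  →1  (F ∧ (¬x0 ∨ ((x2 ∨ F) ∨ (T ∨ F)))) ∧ ((((x1 ∧ x2) ∧ ¬x0) ∧ ¬x2) ∧ ((x2 ∧ x2) ∧ (F ∧ (T ∧ x2))))
  →2  F ∧ ((((x1 ∧ x2) ∧ ¬x0) ∧ ¬x2) ∧ ((x2 ∧ x2) ∧ (F ∧ (T ∧ x2))))
  →3  F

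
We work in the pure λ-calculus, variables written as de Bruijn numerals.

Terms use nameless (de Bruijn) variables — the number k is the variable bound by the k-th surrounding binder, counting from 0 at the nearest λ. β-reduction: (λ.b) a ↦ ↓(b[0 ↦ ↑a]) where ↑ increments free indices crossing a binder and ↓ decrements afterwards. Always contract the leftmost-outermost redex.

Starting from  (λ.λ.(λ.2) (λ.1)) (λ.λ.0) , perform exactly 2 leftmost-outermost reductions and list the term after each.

  start: (λ.λ.(λ.2) (λ.1)) (λ.λ.0)
  step 1: λ.(λ.λ.λ.0) (λ.1)
  step 2: λ.λ.λ.0

Answer: after 2 steps: λ.λ.λ.0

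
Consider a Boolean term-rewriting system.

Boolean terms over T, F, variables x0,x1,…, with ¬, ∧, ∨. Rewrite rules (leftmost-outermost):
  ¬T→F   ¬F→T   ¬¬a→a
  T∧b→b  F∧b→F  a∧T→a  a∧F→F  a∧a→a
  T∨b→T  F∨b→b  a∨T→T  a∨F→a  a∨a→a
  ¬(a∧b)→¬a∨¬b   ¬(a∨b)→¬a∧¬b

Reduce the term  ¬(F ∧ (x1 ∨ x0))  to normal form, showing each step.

Answer: normal form = T  (in 3 steps)

Working:
  start: ¬(F ∧ (x1 ∨ x0))
  [1] ¬F ∨ ¬(x1 ∨ x0)
  [2] T ∨ ¬(x1 ∨ x0)
  [3] T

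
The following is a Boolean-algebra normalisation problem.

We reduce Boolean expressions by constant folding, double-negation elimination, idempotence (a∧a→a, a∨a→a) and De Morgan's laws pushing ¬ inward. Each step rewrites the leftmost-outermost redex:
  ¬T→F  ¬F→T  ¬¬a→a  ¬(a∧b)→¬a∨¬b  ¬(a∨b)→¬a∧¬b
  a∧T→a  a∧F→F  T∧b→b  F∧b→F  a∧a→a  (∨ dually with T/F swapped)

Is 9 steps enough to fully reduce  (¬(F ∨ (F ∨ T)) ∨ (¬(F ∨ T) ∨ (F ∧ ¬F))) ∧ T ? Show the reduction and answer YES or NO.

Answer: NO — after 9 steps the term is ¬(F ∨ T) ∨ (F ∧ ¬F), not yet normal

Working:
  start: (¬(F ∨ (F ∨ T)) ∨ (¬(F ∨ T) ∨ (F ∧ ¬F))) ∧ T
  →1  ¬(F ∨ (F ∨ T)) ∨ (¬(F ∨ T) ∨ (F ∧ ¬F))
  →2  (¬F ∧ ¬(F ∨ T)) ∨ (¬(F ∨ T) ∨ (F ∧ ¬F))
  →3  (T ∧ ¬(F ∨ T)) ∨ (¬(F ∨ T) ∨ (F ∧ ¬F))
  →4  ¬(F ∨ T) ∨ (¬(F ∨ T) ∨ (F ∧ ¬F))
  →5  (¬F ∧ ¬T) ∨ (¬(F ∨ T) ∨ (F ∧ ¬F))
  →6  (T ∧ ¬T) ∨ (¬(F ∨ T) ∨ (F ∧ ¬F))
  →7  ¬T ∨ (¬(F ∨ T) ∨ (F ∧ ¬F))
  →8  F ∨ (¬(F ∨ T) ∨ (F ∧ ¬F))
  →9  ¬(F ∨ T) ∨ (F ∧ ¬F)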